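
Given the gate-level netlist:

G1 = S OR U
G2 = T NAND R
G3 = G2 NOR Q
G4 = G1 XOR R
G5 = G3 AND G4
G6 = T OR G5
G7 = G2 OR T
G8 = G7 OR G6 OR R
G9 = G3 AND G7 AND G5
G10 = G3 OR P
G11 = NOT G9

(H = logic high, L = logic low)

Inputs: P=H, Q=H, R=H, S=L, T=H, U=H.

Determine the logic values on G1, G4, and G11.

G1 = S OR U = L OR H = H
G2 = T NAND R = H NAND H = L
G3 = G2 NOR Q = L NOR H = L
G4 = G1 XOR R = H XOR H = L
G5 = G3 AND G4 = L AND L = L
G7 = G2 OR T = L OR H = H
G9 = G3 AND G7 AND G5 = L AND H AND L = L
G11 = NOT G9 = NOT L = H

G1 = H; G4 = L; G11 = H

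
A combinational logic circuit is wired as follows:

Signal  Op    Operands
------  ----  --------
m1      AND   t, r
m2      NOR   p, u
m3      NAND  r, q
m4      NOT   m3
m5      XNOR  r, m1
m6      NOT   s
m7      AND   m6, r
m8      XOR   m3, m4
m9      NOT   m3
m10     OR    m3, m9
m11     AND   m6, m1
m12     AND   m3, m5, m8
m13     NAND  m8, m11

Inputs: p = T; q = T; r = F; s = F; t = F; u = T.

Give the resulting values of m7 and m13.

m1 = t AND r = F AND F = F
m3 = r NAND q = F NAND T = T
m4 = NOT m3 = NOT T = F
m6 = NOT s = NOT F = T
m7 = m6 AND r = T AND F = F
m8 = m3 XOR m4 = T XOR F = T
m11 = m6 AND m1 = T AND F = F
m13 = m8 NAND m11 = T NAND F = T

m7 = F; m13 = T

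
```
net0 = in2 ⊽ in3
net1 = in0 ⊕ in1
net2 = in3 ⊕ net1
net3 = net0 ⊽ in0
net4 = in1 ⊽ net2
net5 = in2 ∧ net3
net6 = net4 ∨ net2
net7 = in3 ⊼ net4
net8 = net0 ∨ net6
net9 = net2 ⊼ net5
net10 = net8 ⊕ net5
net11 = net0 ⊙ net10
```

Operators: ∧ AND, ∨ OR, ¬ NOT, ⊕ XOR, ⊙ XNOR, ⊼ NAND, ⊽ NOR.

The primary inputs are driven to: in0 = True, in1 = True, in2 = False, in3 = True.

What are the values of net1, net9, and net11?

net0 = in2 NOR in3 = False NOR True = False
net1 = in0 XOR in1 = True XOR True = False
net2 = in3 XOR net1 = True XOR False = True
net3 = net0 NOR in0 = False NOR True = False
net4 = in1 NOR net2 = True NOR True = False
net5 = in2 AND net3 = False AND False = False
net6 = net4 OR net2 = False OR True = True
net8 = net0 OR net6 = False OR True = True
net9 = net2 NAND net5 = True NAND False = True
net10 = net8 XOR net5 = True XOR False = True
net11 = net0 XNOR net10 = False XNOR True = False

net1 = False; net9 = True; net11 = False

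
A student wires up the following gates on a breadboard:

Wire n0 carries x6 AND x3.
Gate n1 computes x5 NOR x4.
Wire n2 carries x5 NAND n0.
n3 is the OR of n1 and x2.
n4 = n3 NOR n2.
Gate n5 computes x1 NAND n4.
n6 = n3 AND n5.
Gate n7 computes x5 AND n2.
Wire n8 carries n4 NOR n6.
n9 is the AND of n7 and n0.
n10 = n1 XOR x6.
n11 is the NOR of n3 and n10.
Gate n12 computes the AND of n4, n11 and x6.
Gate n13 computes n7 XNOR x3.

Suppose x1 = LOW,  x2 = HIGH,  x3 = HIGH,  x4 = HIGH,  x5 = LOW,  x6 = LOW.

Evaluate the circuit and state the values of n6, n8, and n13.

n0 = x6 AND x3 = LOW AND HIGH = LOW
n1 = x5 NOR x4 = LOW NOR HIGH = LOW
n2 = x5 NAND n0 = LOW NAND LOW = HIGH
n3 = n1 OR x2 = LOW OR HIGH = HIGH
n4 = n3 NOR n2 = HIGH NOR HIGH = LOW
n5 = x1 NAND n4 = LOW NAND LOW = HIGH
n6 = n3 AND n5 = HIGH AND HIGH = HIGH
n7 = x5 AND n2 = LOW AND HIGH = LOW
n8 = n4 NOR n6 = LOW NOR HIGH = LOW
n13 = n7 XNOR x3 = LOW XNOR HIGH = LOW

n6 = HIGH  n8 = LOW  n13 = LOW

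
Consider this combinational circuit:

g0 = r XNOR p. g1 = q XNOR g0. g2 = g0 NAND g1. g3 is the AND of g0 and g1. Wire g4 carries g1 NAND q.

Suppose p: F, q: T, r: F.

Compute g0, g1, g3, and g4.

g0 = T  g1 = T  g3 = T  g4 = F

g0 = r XNOR p = F XNOR F = T
g1 = q XNOR g0 = T XNOR T = T
g3 = g0 AND g1 = T AND T = T
g4 = g1 NAND q = T NAND T = F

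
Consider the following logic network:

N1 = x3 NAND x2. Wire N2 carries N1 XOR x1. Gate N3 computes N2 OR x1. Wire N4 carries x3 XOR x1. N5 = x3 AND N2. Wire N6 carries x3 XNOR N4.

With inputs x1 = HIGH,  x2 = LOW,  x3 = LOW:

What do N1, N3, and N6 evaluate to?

N1 = x3 NAND x2 = LOW NAND LOW = HIGH
N2 = N1 XOR x1 = HIGH XOR HIGH = LOW
N3 = N2 OR x1 = LOW OR HIGH = HIGH
N4 = x3 XOR x1 = LOW XOR HIGH = HIGH
N6 = x3 XNOR N4 = LOW XNOR HIGH = LOW

N1 = HIGH; N3 = HIGH; N6 = LOW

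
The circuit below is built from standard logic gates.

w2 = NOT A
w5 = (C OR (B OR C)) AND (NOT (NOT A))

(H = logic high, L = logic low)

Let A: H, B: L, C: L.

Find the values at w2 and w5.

w2 = L  w5 = L

w2 = NOT H = L
w5 = (L OR (L OR L)) AND (NOT (NOT H)) = L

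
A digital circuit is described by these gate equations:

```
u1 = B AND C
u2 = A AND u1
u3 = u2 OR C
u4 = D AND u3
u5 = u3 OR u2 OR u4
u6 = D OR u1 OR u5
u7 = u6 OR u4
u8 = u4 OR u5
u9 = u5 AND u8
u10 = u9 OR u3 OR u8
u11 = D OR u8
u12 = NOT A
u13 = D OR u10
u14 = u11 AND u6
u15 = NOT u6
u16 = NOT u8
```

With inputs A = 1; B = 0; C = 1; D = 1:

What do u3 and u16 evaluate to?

u3 = 1  u16 = 0

u1 = B AND C = 0 AND 1 = 0
u2 = A AND u1 = 1 AND 0 = 0
u3 = u2 OR C = 0 OR 1 = 1
u4 = D AND u3 = 1 AND 1 = 1
u5 = u3 OR u2 OR u4 = 1 OR 0 OR 1 = 1
u8 = u4 OR u5 = 1 OR 1 = 1
u16 = NOT u8 = NOT 1 = 0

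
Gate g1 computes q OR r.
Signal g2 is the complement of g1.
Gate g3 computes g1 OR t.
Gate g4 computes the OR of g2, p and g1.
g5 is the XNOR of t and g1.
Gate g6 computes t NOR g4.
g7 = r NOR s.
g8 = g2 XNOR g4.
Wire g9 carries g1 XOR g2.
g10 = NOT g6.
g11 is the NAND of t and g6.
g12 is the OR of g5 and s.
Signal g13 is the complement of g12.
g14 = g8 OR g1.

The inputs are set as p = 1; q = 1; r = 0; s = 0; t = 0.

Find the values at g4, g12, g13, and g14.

g1 = q OR r = 1 OR 0 = 1
g2 = NOT g1 = NOT 1 = 0
g4 = g2 OR p OR g1 = 0 OR 1 OR 1 = 1
g5 = t XNOR g1 = 0 XNOR 1 = 0
g8 = g2 XNOR g4 = 0 XNOR 1 = 0
g12 = g5 OR s = 0 OR 0 = 0
g13 = NOT g12 = NOT 0 = 1
g14 = g8 OR g1 = 0 OR 1 = 1

g4 = 1; g12 = 0; g13 = 1; g14 = 1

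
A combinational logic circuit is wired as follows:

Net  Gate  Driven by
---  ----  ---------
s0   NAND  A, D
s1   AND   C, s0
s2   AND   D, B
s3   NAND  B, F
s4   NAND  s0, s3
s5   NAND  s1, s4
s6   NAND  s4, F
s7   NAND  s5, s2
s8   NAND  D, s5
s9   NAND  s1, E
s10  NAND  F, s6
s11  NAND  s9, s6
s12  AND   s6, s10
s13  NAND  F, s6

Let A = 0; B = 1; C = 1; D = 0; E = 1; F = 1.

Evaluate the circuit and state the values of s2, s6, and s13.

s0 = A NAND D = 0 NAND 0 = 1
s2 = D AND B = 0 AND 1 = 0
s3 = B NAND F = 1 NAND 1 = 0
s4 = s0 NAND s3 = 1 NAND 0 = 1
s6 = s4 NAND F = 1 NAND 1 = 0
s13 = F NAND s6 = 1 NAND 0 = 1

s2 = 0, s6 = 0, s13 = 1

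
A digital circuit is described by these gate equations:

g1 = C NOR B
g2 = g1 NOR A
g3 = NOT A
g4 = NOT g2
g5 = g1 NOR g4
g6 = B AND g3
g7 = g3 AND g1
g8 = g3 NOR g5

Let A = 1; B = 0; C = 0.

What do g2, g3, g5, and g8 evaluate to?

g2 = 0; g3 = 0; g5 = 0; g8 = 1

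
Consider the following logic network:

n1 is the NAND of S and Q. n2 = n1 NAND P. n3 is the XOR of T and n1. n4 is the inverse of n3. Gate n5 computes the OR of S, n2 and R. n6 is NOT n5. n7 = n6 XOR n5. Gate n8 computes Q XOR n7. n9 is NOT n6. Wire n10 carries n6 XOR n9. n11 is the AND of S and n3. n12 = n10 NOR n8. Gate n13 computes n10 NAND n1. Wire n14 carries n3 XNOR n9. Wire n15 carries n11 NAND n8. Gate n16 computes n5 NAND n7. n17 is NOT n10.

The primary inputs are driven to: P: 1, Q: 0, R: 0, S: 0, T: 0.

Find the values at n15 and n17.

n1 = S NAND Q = 0 NAND 0 = 1
n2 = n1 NAND P = 1 NAND 1 = 0
n3 = T XOR n1 = 0 XOR 1 = 1
n5 = S OR n2 OR R = 0 OR 0 OR 0 = 0
n6 = NOT n5 = NOT 0 = 1
n7 = n6 XOR n5 = 1 XOR 0 = 1
n8 = Q XOR n7 = 0 XOR 1 = 1
n9 = NOT n6 = NOT 1 = 0
n10 = n6 XOR n9 = 1 XOR 0 = 1
n11 = S AND n3 = 0 AND 1 = 0
n15 = n11 NAND n8 = 0 NAND 1 = 1
n17 = NOT n10 = NOT 1 = 0

n15 = 1; n17 = 0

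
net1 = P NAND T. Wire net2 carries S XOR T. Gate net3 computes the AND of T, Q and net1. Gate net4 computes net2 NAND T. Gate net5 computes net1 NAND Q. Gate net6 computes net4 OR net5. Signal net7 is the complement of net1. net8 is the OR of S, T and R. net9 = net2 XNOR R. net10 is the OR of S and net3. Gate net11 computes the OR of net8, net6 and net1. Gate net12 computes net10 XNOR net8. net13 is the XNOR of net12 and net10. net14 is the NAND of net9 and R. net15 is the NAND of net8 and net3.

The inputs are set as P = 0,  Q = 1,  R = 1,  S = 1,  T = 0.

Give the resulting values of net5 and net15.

net5 = 0, net15 = 1

net1 = P NAND T = 0 NAND 0 = 1
net3 = T AND Q AND net1 = 0 AND 1 AND 1 = 0
net5 = net1 NAND Q = 1 NAND 1 = 0
net8 = S OR T OR R = 1 OR 0 OR 1 = 1
net15 = net8 NAND net3 = 1 NAND 0 = 1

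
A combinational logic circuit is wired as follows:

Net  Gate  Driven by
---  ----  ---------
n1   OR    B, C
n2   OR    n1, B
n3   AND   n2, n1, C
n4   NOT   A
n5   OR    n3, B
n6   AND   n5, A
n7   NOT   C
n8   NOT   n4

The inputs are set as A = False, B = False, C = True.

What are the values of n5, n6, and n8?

n5 = True; n6 = False; n8 = False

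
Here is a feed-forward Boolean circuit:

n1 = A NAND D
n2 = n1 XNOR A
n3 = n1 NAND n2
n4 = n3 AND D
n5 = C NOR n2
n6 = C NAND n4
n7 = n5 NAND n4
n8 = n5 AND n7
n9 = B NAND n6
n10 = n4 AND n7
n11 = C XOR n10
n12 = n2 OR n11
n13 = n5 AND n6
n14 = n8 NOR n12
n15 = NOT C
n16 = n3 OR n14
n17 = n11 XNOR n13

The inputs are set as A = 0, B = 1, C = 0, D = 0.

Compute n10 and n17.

n1 = A NAND D = 0 NAND 0 = 1
n2 = n1 XNOR A = 1 XNOR 0 = 0
n3 = n1 NAND n2 = 1 NAND 0 = 1
n4 = n3 AND D = 1 AND 0 = 0
n5 = C NOR n2 = 0 NOR 0 = 1
n6 = C NAND n4 = 0 NAND 0 = 1
n7 = n5 NAND n4 = 1 NAND 0 = 1
n10 = n4 AND n7 = 0 AND 1 = 0
n11 = C XOR n10 = 0 XOR 0 = 0
n13 = n5 AND n6 = 1 AND 1 = 1
n17 = n11 XNOR n13 = 0 XNOR 1 = 0

n10 = 0  n17 = 0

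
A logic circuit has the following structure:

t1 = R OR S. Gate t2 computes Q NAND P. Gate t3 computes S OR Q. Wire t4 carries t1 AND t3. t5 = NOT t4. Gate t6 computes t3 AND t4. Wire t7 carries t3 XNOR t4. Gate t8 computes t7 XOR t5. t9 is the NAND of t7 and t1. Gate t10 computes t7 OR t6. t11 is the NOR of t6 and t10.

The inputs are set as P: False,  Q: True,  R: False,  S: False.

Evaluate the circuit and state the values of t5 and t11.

t5 = True, t11 = True

t1 = R OR S = False OR False = False
t3 = S OR Q = False OR True = True
t4 = t1 AND t3 = False AND True = False
t5 = NOT t4 = NOT False = True
t6 = t3 AND t4 = True AND False = False
t7 = t3 XNOR t4 = True XNOR False = False
t10 = t7 OR t6 = False OR False = False
t11 = t6 NOR t10 = False NOR False = True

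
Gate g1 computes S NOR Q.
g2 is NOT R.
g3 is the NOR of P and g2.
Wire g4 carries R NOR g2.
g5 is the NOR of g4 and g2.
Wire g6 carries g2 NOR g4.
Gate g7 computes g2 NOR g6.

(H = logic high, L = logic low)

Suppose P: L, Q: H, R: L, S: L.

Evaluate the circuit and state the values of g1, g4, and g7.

g1 = S NOR Q = L NOR H = L
g2 = NOT R = NOT L = H
g4 = R NOR g2 = L NOR H = L
g6 = g2 NOR g4 = H NOR L = L
g7 = g2 NOR g6 = H NOR L = L

g1 = L  g4 = L  g7 = L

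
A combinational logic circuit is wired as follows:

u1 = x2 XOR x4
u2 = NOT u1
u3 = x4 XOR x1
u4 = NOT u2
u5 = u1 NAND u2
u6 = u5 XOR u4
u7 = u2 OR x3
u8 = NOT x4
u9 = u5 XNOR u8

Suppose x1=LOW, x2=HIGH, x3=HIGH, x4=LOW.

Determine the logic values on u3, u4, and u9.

u3 = LOW, u4 = HIGH, u9 = HIGH

u1 = x2 XOR x4 = HIGH XOR LOW = HIGH
u2 = NOT u1 = NOT HIGH = LOW
u3 = x4 XOR x1 = LOW XOR LOW = LOW
u4 = NOT u2 = NOT LOW = HIGH
u5 = u1 NAND u2 = HIGH NAND LOW = HIGH
u8 = NOT x4 = NOT LOW = HIGH
u9 = u5 XNOR u8 = HIGH XNOR HIGH = HIGH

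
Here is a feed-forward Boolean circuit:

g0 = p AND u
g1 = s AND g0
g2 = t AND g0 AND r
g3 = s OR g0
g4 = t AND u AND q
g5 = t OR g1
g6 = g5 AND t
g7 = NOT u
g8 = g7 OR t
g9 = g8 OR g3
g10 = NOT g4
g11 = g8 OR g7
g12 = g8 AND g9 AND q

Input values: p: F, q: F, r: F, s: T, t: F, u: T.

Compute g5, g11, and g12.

g0 = p AND u = F AND T = F
g1 = s AND g0 = T AND F = F
g3 = s OR g0 = T OR F = T
g5 = t OR g1 = F OR F = F
g7 = NOT u = NOT T = F
g8 = g7 OR t = F OR F = F
g9 = g8 OR g3 = F OR T = T
g11 = g8 OR g7 = F OR F = F
g12 = g8 AND g9 AND q = F AND T AND F = F

g5 = F, g11 = F, g12 = F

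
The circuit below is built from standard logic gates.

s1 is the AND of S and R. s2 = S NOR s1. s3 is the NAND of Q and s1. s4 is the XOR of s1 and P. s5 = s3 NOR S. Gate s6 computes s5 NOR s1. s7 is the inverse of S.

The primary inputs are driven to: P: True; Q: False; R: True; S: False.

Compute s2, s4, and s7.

s1 = S AND R = False AND True = False
s2 = S NOR s1 = False NOR False = True
s4 = s1 XOR P = False XOR True = True
s7 = NOT S = NOT False = True

s2 = True  s4 = True  s7 = True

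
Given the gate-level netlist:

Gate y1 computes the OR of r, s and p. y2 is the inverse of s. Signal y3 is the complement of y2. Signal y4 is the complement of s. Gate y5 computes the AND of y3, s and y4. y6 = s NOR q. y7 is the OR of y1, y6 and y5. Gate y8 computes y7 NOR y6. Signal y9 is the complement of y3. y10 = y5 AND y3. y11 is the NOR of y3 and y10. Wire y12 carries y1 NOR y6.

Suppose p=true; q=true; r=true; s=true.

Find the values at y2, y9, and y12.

y1 = r OR s OR p = true OR true OR true = true
y2 = NOT s = NOT true = false
y3 = NOT y2 = NOT false = true
y6 = s NOR q = true NOR true = false
y9 = NOT y3 = NOT true = false
y12 = y1 NOR y6 = true NOR false = false

y2 = false  y9 = false  y12 = false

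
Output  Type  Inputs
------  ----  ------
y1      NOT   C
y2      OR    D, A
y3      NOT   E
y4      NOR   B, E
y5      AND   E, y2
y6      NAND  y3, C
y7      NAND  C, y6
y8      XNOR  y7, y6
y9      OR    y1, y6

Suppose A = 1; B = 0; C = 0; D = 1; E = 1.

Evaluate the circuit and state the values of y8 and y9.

y1 = NOT C = NOT 0 = 1
y3 = NOT E = NOT 1 = 0
y6 = y3 NAND C = 0 NAND 0 = 1
y7 = C NAND y6 = 0 NAND 1 = 1
y8 = y7 XNOR y6 = 1 XNOR 1 = 1
y9 = y1 OR y6 = 1 OR 1 = 1

y8 = 1  y9 = 1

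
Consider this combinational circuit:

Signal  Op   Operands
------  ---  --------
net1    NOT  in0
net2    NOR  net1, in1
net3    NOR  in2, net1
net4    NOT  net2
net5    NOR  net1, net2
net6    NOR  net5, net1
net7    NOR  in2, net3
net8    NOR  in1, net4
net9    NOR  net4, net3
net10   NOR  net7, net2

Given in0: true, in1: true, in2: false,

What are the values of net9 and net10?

net9 = false, net10 = true

net1 = NOT in0 = NOT true = false
net2 = net1 NOR in1 = false NOR true = false
net3 = in2 NOR net1 = false NOR false = true
net4 = NOT net2 = NOT false = true
net7 = in2 NOR net3 = false NOR true = false
net9 = net4 NOR net3 = true NOR true = false
net10 = net7 NOR net2 = false NOR false = true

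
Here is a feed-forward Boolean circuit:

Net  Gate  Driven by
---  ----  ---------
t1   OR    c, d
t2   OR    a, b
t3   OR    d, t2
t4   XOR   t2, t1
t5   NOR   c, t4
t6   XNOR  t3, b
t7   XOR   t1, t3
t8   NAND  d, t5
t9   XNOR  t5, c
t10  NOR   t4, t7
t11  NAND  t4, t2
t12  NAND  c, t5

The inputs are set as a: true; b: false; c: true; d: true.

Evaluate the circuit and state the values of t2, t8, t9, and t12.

t2 = true  t8 = true  t9 = false  t12 = true

t1 = c OR d = true OR true = true
t2 = a OR b = true OR false = true
t4 = t2 XOR t1 = true XOR true = false
t5 = c NOR t4 = true NOR false = false
t8 = d NAND t5 = true NAND false = true
t9 = t5 XNOR c = false XNOR true = false
t12 = c NAND t5 = true NAND false = true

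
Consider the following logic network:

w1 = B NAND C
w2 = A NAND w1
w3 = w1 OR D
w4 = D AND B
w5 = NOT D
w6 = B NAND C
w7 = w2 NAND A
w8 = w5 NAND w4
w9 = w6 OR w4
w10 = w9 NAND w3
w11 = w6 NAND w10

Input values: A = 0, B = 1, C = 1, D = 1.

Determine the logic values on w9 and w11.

w9 = 1, w11 = 1

w1 = B NAND C = 1 NAND 1 = 0
w3 = w1 OR D = 0 OR 1 = 1
w4 = D AND B = 1 AND 1 = 1
w6 = B NAND C = 1 NAND 1 = 0
w9 = w6 OR w4 = 0 OR 1 = 1
w10 = w9 NAND w3 = 1 NAND 1 = 0
w11 = w6 NAND w10 = 0 NAND 0 = 1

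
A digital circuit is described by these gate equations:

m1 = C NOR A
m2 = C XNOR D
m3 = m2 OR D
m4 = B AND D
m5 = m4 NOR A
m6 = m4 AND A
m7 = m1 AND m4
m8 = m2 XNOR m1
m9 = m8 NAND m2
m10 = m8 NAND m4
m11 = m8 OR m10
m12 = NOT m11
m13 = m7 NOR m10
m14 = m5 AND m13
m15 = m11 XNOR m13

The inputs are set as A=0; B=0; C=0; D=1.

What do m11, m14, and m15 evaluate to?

m1 = C NOR A = 0 NOR 0 = 1
m2 = C XNOR D = 0 XNOR 1 = 0
m4 = B AND D = 0 AND 1 = 0
m5 = m4 NOR A = 0 NOR 0 = 1
m7 = m1 AND m4 = 1 AND 0 = 0
m8 = m2 XNOR m1 = 0 XNOR 1 = 0
m10 = m8 NAND m4 = 0 NAND 0 = 1
m11 = m8 OR m10 = 0 OR 1 = 1
m13 = m7 NOR m10 = 0 NOR 1 = 0
m14 = m5 AND m13 = 1 AND 0 = 0
m15 = m11 XNOR m13 = 1 XNOR 0 = 0

m11 = 1, m14 = 0, m15 = 0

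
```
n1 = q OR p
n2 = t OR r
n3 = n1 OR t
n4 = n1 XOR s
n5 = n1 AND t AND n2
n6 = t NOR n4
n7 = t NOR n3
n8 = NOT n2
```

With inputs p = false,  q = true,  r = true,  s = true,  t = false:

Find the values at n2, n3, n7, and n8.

n2 = true  n3 = true  n7 = false  n8 = false

n1 = q OR p = true OR false = true
n2 = t OR r = false OR true = true
n3 = n1 OR t = true OR false = true
n7 = t NOR n3 = false NOR true = false
n8 = NOT n2 = NOT true = false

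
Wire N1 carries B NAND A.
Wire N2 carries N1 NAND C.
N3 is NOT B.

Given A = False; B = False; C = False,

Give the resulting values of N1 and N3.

N1 = B NAND A = False NAND False = True
N3 = NOT B = NOT False = True

N1 = True, N3 = True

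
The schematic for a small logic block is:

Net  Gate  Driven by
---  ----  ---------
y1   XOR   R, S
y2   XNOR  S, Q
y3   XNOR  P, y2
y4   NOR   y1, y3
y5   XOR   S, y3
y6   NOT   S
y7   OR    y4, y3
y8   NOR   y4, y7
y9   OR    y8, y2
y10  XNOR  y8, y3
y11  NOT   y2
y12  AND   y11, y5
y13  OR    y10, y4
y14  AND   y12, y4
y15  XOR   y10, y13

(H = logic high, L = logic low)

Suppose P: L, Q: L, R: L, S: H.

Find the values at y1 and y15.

y1 = H, y15 = L

y1 = R XOR S = L XOR H = H
y2 = S XNOR Q = H XNOR L = L
y3 = P XNOR y2 = L XNOR L = H
y4 = y1 NOR y3 = H NOR H = L
y7 = y4 OR y3 = L OR H = H
y8 = y4 NOR y7 = L NOR H = L
y10 = y8 XNOR y3 = L XNOR H = L
y13 = y10 OR y4 = L OR L = L
y15 = y10 XOR y13 = L XOR L = L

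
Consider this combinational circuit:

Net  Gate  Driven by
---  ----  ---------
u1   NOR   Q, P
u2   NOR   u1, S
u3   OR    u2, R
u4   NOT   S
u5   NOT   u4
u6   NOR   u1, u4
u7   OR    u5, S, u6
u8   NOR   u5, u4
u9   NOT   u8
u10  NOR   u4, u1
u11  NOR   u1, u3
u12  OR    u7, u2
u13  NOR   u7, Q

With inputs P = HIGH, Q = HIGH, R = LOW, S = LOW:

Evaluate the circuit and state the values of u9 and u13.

u9 = HIGH  u13 = LOW

u1 = Q NOR P = HIGH NOR HIGH = LOW
u4 = NOT S = NOT LOW = HIGH
u5 = NOT u4 = NOT HIGH = LOW
u6 = u1 NOR u4 = LOW NOR HIGH = LOW
u7 = u5 OR S OR u6 = LOW OR LOW OR LOW = LOW
u8 = u5 NOR u4 = LOW NOR HIGH = LOW
u9 = NOT u8 = NOT LOW = HIGH
u13 = u7 NOR Q = LOW NOR HIGH = LOW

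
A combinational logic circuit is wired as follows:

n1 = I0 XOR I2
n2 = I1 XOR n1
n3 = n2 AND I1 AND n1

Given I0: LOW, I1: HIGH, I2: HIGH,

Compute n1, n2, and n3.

n1 = HIGH; n2 = LOW; n3 = LOW

n1 = I0 XOR I2 = LOW XOR HIGH = HIGH
n2 = I1 XOR n1 = HIGH XOR HIGH = LOW
n3 = n2 AND I1 AND n1 = LOW AND HIGH AND HIGH = LOW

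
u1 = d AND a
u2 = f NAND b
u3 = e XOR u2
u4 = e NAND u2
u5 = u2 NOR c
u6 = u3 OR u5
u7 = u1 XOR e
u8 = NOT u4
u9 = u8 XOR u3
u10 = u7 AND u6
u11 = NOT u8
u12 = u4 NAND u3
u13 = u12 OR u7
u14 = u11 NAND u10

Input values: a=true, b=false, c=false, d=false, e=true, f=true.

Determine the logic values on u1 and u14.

u1 = d AND a = false AND true = false
u2 = f NAND b = true NAND false = true
u3 = e XOR u2 = true XOR true = false
u4 = e NAND u2 = true NAND true = false
u5 = u2 NOR c = true NOR false = false
u6 = u3 OR u5 = false OR false = false
u7 = u1 XOR e = false XOR true = true
u8 = NOT u4 = NOT false = true
u10 = u7 AND u6 = true AND false = false
u11 = NOT u8 = NOT true = false
u14 = u11 NAND u10 = false NAND false = true

u1 = false  u14 = true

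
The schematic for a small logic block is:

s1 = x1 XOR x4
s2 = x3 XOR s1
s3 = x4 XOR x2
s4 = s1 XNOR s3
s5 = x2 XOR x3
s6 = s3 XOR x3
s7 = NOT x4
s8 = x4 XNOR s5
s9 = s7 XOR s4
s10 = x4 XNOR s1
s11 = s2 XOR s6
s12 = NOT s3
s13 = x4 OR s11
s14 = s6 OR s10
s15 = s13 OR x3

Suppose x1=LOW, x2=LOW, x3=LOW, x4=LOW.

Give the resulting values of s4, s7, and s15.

s4 = HIGH, s7 = HIGH, s15 = LOW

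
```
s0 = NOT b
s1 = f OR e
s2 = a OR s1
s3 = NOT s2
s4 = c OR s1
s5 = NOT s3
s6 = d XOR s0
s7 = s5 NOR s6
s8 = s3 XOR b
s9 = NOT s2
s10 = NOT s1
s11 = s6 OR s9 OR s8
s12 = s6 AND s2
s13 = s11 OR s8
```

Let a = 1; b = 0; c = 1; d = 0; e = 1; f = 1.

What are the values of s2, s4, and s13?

s2 = 1, s4 = 1, s13 = 1

s0 = NOT b = NOT 0 = 1
s1 = f OR e = 1 OR 1 = 1
s2 = a OR s1 = 1 OR 1 = 1
s3 = NOT s2 = NOT 1 = 0
s4 = c OR s1 = 1 OR 1 = 1
s6 = d XOR s0 = 0 XOR 1 = 1
s8 = s3 XOR b = 0 XOR 0 = 0
s9 = NOT s2 = NOT 1 = 0
s11 = s6 OR s9 OR s8 = 1 OR 0 OR 0 = 1
s13 = s11 OR s8 = 1 OR 0 = 1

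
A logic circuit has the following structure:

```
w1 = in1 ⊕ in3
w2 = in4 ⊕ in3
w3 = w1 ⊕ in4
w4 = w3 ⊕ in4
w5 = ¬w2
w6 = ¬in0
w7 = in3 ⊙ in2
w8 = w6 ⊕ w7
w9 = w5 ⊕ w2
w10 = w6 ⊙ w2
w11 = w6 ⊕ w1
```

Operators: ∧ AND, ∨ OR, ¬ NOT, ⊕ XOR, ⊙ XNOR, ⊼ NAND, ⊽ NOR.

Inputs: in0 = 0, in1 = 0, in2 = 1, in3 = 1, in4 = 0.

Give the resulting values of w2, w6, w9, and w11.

w2 = 1; w6 = 1; w9 = 1; w11 = 0

w1 = in1 XOR in3 = 0 XOR 1 = 1
w2 = in4 XOR in3 = 0 XOR 1 = 1
w5 = NOT w2 = NOT 1 = 0
w6 = NOT in0 = NOT 0 = 1
w9 = w5 XOR w2 = 0 XOR 1 = 1
w11 = w6 XOR w1 = 1 XOR 1 = 0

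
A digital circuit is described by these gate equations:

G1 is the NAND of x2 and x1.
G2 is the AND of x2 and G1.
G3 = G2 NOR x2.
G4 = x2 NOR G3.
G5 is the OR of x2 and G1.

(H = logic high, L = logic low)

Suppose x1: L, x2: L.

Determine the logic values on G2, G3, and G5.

G2 = L  G3 = H  G5 = H

G1 = x2 NAND x1 = L NAND L = H
G2 = x2 AND G1 = L AND H = L
G3 = G2 NOR x2 = L NOR L = H
G5 = x2 OR G1 = L OR H = H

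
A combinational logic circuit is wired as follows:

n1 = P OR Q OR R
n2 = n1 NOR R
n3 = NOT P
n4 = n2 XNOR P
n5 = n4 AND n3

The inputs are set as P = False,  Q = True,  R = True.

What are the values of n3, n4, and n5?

n3 = True  n4 = True  n5 = True

n1 = P OR Q OR R = False OR True OR True = True
n2 = n1 NOR R = True NOR True = False
n3 = NOT P = NOT False = True
n4 = n2 XNOR P = False XNOR False = True
n5 = n4 AND n3 = True AND True = True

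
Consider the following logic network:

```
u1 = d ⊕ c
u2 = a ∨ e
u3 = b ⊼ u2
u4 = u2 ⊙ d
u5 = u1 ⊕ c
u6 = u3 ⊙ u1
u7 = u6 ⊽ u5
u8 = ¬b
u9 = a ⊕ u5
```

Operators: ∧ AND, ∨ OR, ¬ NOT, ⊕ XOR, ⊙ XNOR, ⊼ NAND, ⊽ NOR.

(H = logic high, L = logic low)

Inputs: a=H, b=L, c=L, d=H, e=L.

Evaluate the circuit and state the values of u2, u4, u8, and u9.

u2 = H, u4 = H, u8 = H, u9 = L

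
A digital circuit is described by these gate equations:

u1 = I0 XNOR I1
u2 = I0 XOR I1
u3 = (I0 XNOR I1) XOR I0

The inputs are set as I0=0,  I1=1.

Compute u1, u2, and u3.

u1 = 0  u2 = 1  u3 = 0

u1 = 0 XNOR 1 = 0
u2 = 0 XOR 1 = 1
u3 = (0 XNOR 1) XOR 0 = 0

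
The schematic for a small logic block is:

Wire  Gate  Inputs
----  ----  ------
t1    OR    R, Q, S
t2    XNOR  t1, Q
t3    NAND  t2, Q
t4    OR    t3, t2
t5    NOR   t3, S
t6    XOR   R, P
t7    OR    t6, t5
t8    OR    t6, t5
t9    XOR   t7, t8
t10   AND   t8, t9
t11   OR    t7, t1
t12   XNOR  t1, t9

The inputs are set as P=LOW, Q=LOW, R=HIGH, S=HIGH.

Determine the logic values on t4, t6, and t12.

t4 = HIGH, t6 = HIGH, t12 = LOW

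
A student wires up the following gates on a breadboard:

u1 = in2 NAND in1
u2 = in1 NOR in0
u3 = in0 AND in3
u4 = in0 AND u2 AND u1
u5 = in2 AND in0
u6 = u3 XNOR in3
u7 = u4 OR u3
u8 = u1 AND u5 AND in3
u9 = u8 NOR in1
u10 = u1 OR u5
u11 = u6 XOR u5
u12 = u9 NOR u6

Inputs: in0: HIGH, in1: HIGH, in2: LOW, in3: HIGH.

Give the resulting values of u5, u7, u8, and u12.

u5 = LOW; u7 = HIGH; u8 = LOW; u12 = LOW

u1 = in2 NAND in1 = LOW NAND HIGH = HIGH
u2 = in1 NOR in0 = HIGH NOR HIGH = LOW
u3 = in0 AND in3 = HIGH AND HIGH = HIGH
u4 = in0 AND u2 AND u1 = HIGH AND LOW AND HIGH = LOW
u5 = in2 AND in0 = LOW AND HIGH = LOW
u6 = u3 XNOR in3 = HIGH XNOR HIGH = HIGH
u7 = u4 OR u3 = LOW OR HIGH = HIGH
u8 = u1 AND u5 AND in3 = HIGH AND LOW AND HIGH = LOW
u9 = u8 NOR in1 = LOW NOR HIGH = LOW
u12 = u9 NOR u6 = LOW NOR HIGH = LOW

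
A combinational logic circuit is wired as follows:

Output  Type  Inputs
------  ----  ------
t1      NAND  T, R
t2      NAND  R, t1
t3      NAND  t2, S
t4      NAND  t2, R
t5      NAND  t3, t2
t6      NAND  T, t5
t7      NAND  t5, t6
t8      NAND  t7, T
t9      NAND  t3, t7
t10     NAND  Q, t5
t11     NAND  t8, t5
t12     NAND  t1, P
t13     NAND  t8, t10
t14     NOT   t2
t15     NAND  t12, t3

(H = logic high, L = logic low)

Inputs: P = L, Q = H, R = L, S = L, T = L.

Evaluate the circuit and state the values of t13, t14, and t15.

t1 = T NAND R = L NAND L = H
t2 = R NAND t1 = L NAND H = H
t3 = t2 NAND S = H NAND L = H
t5 = t3 NAND t2 = H NAND H = L
t6 = T NAND t5 = L NAND L = H
t7 = t5 NAND t6 = L NAND H = H
t8 = t7 NAND T = H NAND L = H
t10 = Q NAND t5 = H NAND L = H
t12 = t1 NAND P = H NAND L = H
t13 = t8 NAND t10 = H NAND H = L
t14 = NOT t2 = NOT H = L
t15 = t12 NAND t3 = H NAND H = L

t13 = L  t14 = L  t15 = L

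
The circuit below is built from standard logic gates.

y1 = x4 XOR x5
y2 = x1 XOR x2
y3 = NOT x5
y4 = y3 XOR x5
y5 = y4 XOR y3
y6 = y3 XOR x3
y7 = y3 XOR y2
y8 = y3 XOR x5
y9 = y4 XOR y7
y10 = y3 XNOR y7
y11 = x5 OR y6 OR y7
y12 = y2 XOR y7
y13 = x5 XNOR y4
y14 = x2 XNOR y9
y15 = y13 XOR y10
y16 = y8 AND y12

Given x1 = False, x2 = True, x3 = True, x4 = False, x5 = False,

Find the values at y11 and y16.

y11 = False; y16 = True

y2 = x1 XOR x2 = False XOR True = True
y3 = NOT x5 = NOT False = True
y6 = y3 XOR x3 = True XOR True = False
y7 = y3 XOR y2 = True XOR True = False
y8 = y3 XOR x5 = True XOR False = True
y11 = x5 OR y6 OR y7 = False OR False OR False = False
y12 = y2 XOR y7 = True XOR False = True
y16 = y8 AND y12 = True AND True = True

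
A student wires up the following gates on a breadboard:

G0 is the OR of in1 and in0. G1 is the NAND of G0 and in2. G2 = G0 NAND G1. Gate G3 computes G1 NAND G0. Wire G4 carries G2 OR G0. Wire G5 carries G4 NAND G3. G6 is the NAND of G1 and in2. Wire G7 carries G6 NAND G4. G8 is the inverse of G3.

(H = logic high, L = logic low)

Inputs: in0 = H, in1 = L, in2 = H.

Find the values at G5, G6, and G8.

G5 = L; G6 = H; G8 = L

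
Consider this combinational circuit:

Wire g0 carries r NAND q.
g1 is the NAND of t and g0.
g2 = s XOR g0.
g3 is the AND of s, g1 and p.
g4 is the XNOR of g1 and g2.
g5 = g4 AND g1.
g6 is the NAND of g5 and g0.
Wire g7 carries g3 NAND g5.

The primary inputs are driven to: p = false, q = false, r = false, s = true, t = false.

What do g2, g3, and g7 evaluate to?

g2 = false, g3 = false, g7 = true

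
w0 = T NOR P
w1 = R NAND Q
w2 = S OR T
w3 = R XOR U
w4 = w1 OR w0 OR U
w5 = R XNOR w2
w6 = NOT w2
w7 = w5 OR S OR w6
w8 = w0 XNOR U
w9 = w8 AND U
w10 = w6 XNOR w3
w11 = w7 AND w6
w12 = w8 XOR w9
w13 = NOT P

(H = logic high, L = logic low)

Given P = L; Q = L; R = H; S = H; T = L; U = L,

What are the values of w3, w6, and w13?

w2 = S OR T = H OR L = H
w3 = R XOR U = H XOR L = H
w6 = NOT w2 = NOT H = L
w13 = NOT P = NOT L = H

w3 = H, w6 = L, w13 = H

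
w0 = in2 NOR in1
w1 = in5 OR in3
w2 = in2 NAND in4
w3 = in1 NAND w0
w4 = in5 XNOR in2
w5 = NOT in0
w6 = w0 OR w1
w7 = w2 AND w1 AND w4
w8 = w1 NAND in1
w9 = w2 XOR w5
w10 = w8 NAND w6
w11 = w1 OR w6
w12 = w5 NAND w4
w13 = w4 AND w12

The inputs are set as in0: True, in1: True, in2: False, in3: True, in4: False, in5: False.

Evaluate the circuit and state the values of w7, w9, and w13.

w7 = True; w9 = True; w13 = True

w1 = in5 OR in3 = False OR True = True
w2 = in2 NAND in4 = False NAND False = True
w4 = in5 XNOR in2 = False XNOR False = True
w5 = NOT in0 = NOT True = False
w7 = w2 AND w1 AND w4 = True AND True AND True = True
w9 = w2 XOR w5 = True XOR False = True
w12 = w5 NAND w4 = False NAND True = True
w13 = w4 AND w12 = True AND True = True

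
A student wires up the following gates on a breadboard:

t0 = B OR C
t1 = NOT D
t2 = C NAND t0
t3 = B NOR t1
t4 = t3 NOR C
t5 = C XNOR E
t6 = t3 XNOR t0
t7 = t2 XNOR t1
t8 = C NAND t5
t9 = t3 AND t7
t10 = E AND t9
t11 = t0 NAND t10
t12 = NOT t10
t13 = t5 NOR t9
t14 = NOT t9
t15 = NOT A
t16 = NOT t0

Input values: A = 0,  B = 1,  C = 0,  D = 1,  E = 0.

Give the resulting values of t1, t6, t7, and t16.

t0 = B OR C = 1 OR 0 = 1
t1 = NOT D = NOT 1 = 0
t2 = C NAND t0 = 0 NAND 1 = 1
t3 = B NOR t1 = 1 NOR 0 = 0
t6 = t3 XNOR t0 = 0 XNOR 1 = 0
t7 = t2 XNOR t1 = 1 XNOR 0 = 0
t16 = NOT t0 = NOT 1 = 0

t1 = 0, t6 = 0, t7 = 0, t16 = 0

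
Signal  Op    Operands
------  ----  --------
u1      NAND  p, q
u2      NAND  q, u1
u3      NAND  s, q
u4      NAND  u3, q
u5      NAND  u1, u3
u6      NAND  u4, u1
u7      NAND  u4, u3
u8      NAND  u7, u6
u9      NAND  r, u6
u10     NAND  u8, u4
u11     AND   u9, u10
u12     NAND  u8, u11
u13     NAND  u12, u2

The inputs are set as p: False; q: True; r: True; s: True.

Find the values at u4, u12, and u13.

u1 = p NAND q = False NAND True = True
u2 = q NAND u1 = True NAND True = False
u3 = s NAND q = True NAND True = False
u4 = u3 NAND q = False NAND True = True
u6 = u4 NAND u1 = True NAND True = False
u7 = u4 NAND u3 = True NAND False = True
u8 = u7 NAND u6 = True NAND False = True
u9 = r NAND u6 = True NAND False = True
u10 = u8 NAND u4 = True NAND True = False
u11 = u9 AND u10 = True AND False = False
u12 = u8 NAND u11 = True NAND False = True
u13 = u12 NAND u2 = True NAND False = True

u4 = True  u12 = True  u13 = True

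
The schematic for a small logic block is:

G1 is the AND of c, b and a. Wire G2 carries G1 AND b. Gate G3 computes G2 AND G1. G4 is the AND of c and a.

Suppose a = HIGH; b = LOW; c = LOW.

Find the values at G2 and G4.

G1 = c AND b AND a = LOW AND LOW AND HIGH = LOW
G2 = G1 AND b = LOW AND LOW = LOW
G4 = c AND a = LOW AND HIGH = LOW

G2 = LOW  G4 = LOW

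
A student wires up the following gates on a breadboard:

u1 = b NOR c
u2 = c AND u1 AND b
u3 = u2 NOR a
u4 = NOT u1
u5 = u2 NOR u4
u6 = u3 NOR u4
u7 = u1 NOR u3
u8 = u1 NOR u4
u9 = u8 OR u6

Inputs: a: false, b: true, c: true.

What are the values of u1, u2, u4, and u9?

u1 = b NOR c = true NOR true = false
u2 = c AND u1 AND b = true AND false AND true = false
u3 = u2 NOR a = false NOR false = true
u4 = NOT u1 = NOT false = true
u6 = u3 NOR u4 = true NOR true = false
u8 = u1 NOR u4 = false NOR true = false
u9 = u8 OR u6 = false OR false = false

u1 = false  u2 = false  u4 = true  u9 = false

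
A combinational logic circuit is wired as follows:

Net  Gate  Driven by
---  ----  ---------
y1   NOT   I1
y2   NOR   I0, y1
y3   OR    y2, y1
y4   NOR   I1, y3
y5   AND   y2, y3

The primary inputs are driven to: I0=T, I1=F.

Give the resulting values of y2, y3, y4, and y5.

y1 = NOT I1 = NOT F = T
y2 = I0 NOR y1 = T NOR T = F
y3 = y2 OR y1 = F OR T = T
y4 = I1 NOR y3 = F NOR T = F
y5 = y2 AND y3 = F AND T = F

y2 = F, y3 = T, y4 = F, y5 = F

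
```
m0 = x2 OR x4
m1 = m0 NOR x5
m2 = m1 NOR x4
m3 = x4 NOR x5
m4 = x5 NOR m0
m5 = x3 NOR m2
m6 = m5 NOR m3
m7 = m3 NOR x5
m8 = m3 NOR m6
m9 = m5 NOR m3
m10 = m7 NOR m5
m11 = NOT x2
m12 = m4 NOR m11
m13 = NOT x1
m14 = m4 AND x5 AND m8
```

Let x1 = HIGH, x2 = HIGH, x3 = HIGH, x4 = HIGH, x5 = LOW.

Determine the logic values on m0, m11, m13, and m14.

m0 = HIGH, m11 = LOW, m13 = LOW, m14 = LOW

m0 = x2 OR x4 = HIGH OR HIGH = HIGH
m1 = m0 NOR x5 = HIGH NOR LOW = LOW
m2 = m1 NOR x4 = LOW NOR HIGH = LOW
m3 = x4 NOR x5 = HIGH NOR LOW = LOW
m4 = x5 NOR m0 = LOW NOR HIGH = LOW
m5 = x3 NOR m2 = HIGH NOR LOW = LOW
m6 = m5 NOR m3 = LOW NOR LOW = HIGH
m8 = m3 NOR m6 = LOW NOR HIGH = LOW
m11 = NOT x2 = NOT HIGH = LOW
m13 = NOT x1 = NOT HIGH = LOW
m14 = m4 AND x5 AND m8 = LOW AND LOW AND LOW = LOW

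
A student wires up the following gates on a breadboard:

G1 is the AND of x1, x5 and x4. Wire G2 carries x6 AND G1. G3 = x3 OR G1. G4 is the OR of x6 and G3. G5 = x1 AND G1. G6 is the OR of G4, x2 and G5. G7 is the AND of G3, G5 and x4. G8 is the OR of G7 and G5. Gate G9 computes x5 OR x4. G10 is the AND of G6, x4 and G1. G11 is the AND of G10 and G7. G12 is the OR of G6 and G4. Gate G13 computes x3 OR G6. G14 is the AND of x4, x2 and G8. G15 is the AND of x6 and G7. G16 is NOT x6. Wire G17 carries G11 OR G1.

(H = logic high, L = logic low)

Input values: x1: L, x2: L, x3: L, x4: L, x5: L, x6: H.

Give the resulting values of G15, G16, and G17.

G15 = L, G16 = L, G17 = L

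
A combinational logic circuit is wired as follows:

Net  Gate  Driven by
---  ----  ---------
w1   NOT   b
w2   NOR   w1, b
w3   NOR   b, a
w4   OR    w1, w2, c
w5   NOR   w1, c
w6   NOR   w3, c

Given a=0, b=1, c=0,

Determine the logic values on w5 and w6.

w1 = NOT b = NOT 1 = 0
w3 = b NOR a = 1 NOR 0 = 0
w5 = w1 NOR c = 0 NOR 0 = 1
w6 = w3 NOR c = 0 NOR 0 = 1

w5 = 1  w6 = 1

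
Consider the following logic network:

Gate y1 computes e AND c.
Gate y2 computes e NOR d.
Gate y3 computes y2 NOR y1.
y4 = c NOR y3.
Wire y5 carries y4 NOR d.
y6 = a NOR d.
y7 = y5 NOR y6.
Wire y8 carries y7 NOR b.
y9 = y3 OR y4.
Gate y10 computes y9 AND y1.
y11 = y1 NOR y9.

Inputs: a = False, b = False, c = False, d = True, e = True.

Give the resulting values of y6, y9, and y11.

y6 = False; y9 = True; y11 = False

y1 = e AND c = True AND False = False
y2 = e NOR d = True NOR True = False
y3 = y2 NOR y1 = False NOR False = True
y4 = c NOR y3 = False NOR True = False
y6 = a NOR d = False NOR True = False
y9 = y3 OR y4 = True OR False = True
y11 = y1 NOR y9 = False NOR True = False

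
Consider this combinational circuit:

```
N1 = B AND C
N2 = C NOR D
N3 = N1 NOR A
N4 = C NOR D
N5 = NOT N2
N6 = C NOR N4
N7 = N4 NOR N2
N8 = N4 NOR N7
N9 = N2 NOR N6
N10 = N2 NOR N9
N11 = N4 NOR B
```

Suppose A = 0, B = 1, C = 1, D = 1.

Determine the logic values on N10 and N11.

N2 = C NOR D = 1 NOR 1 = 0
N4 = C NOR D = 1 NOR 1 = 0
N6 = C NOR N4 = 1 NOR 0 = 0
N9 = N2 NOR N6 = 0 NOR 0 = 1
N10 = N2 NOR N9 = 0 NOR 1 = 0
N11 = N4 NOR B = 0 NOR 1 = 0

N10 = 0; N11 = 0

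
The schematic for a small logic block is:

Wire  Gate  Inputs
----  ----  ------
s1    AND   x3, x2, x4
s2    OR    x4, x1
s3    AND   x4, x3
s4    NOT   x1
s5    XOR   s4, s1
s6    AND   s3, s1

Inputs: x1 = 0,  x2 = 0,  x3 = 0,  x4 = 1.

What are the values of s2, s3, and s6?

s2 = 1; s3 = 0; s6 = 0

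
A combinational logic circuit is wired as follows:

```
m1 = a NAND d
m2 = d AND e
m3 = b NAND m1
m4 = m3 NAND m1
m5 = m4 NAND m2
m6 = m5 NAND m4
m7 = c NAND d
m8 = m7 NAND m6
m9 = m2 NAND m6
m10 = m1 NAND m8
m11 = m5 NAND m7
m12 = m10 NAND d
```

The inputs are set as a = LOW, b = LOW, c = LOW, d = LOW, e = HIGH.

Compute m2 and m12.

m2 = LOW, m12 = HIGH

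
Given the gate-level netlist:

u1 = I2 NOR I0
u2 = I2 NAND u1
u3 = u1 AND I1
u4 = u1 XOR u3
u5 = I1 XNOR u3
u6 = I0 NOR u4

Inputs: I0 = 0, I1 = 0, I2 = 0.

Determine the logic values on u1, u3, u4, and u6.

u1 = 1, u3 = 0, u4 = 1, u6 = 0

u1 = I2 NOR I0 = 0 NOR 0 = 1
u3 = u1 AND I1 = 1 AND 0 = 0
u4 = u1 XOR u3 = 1 XOR 0 = 1
u6 = I0 NOR u4 = 0 NOR 1 = 0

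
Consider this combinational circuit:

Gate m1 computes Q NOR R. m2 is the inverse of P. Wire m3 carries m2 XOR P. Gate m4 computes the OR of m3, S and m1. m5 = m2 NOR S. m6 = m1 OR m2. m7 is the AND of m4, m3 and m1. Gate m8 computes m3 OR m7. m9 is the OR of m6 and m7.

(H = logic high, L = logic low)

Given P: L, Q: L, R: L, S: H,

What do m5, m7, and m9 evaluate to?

m1 = Q NOR R = L NOR L = H
m2 = NOT P = NOT L = H
m3 = m2 XOR P = H XOR L = H
m4 = m3 OR S OR m1 = H OR H OR H = H
m5 = m2 NOR S = H NOR H = L
m6 = m1 OR m2 = H OR H = H
m7 = m4 AND m3 AND m1 = H AND H AND H = H
m9 = m6 OR m7 = H OR H = H

m5 = L, m7 = H, m9 = H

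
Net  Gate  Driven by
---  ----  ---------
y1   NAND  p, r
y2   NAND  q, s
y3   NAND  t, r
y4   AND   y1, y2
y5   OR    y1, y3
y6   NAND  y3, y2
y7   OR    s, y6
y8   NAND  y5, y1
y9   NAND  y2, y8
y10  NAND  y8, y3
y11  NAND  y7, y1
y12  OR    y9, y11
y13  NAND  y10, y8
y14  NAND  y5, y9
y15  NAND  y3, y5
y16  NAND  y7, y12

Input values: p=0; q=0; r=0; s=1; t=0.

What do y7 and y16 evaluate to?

y7 = 1, y16 = 0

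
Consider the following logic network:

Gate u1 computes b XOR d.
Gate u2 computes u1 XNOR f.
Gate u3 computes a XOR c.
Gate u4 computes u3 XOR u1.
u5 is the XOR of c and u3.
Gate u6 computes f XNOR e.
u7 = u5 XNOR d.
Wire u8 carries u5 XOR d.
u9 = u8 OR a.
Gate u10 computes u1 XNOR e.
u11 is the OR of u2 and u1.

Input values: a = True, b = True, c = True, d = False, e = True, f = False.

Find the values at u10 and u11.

u10 = True, u11 = True

u1 = b XOR d = True XOR False = True
u2 = u1 XNOR f = True XNOR False = False
u10 = u1 XNOR e = True XNOR True = True
u11 = u2 OR u1 = False OR True = True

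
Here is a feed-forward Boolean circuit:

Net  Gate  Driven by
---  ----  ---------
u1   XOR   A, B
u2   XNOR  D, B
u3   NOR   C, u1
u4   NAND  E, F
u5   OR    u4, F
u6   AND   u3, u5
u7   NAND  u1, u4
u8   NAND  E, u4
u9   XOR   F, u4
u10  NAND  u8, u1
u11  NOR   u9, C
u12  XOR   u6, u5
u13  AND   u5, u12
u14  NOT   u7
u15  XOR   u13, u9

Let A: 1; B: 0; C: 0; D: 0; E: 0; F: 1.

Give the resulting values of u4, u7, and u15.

u1 = A XOR B = 1 XOR 0 = 1
u3 = C NOR u1 = 0 NOR 1 = 0
u4 = E NAND F = 0 NAND 1 = 1
u5 = u4 OR F = 1 OR 1 = 1
u6 = u3 AND u5 = 0 AND 1 = 0
u7 = u1 NAND u4 = 1 NAND 1 = 0
u9 = F XOR u4 = 1 XOR 1 = 0
u12 = u6 XOR u5 = 0 XOR 1 = 1
u13 = u5 AND u12 = 1 AND 1 = 1
u15 = u13 XOR u9 = 1 XOR 0 = 1

u4 = 1; u7 = 0; u15 = 1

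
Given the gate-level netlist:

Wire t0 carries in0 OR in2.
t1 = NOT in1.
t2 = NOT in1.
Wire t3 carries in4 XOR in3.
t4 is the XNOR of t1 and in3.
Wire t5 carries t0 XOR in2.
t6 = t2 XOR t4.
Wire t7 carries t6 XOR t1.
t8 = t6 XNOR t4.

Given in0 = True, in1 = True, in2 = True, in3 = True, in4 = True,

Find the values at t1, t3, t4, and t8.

t1 = False, t3 = False, t4 = False, t8 = True

t1 = NOT in1 = NOT True = False
t2 = NOT in1 = NOT True = False
t3 = in4 XOR in3 = True XOR True = False
t4 = t1 XNOR in3 = False XNOR True = False
t6 = t2 XOR t4 = False XOR False = False
t8 = t6 XNOR t4 = False XNOR False = True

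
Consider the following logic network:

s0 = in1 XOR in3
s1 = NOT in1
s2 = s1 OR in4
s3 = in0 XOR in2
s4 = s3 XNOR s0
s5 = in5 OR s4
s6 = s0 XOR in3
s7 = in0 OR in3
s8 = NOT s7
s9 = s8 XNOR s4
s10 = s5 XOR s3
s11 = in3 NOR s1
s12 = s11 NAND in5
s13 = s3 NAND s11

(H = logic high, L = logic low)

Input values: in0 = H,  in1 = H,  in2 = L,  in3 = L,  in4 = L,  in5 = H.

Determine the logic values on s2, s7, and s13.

s2 = L, s7 = H, s13 = L

s1 = NOT in1 = NOT H = L
s2 = s1 OR in4 = L OR L = L
s3 = in0 XOR in2 = H XOR L = H
s7 = in0 OR in3 = H OR L = H
s11 = in3 NOR s1 = L NOR L = H
s13 = s3 NAND s11 = H NAND H = L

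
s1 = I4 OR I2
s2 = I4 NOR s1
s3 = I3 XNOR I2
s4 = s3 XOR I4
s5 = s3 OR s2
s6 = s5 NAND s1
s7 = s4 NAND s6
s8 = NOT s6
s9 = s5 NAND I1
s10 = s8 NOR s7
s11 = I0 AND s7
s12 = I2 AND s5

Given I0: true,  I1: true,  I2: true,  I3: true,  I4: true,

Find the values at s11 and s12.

s1 = I4 OR I2 = true OR true = true
s2 = I4 NOR s1 = true NOR true = false
s3 = I3 XNOR I2 = true XNOR true = true
s4 = s3 XOR I4 = true XOR true = false
s5 = s3 OR s2 = true OR false = true
s6 = s5 NAND s1 = true NAND true = false
s7 = s4 NAND s6 = false NAND false = true
s11 = I0 AND s7 = true AND true = true
s12 = I2 AND s5 = true AND true = true

s11 = true, s12 = true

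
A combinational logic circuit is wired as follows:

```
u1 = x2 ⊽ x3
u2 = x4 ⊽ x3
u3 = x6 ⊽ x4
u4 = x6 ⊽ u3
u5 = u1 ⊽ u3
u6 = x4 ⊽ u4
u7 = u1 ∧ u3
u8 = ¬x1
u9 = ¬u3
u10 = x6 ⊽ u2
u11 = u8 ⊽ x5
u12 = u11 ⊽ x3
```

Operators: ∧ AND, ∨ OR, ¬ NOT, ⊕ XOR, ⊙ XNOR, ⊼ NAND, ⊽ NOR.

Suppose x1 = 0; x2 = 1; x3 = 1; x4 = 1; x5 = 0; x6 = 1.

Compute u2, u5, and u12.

u2 = 0, u5 = 1, u12 = 0

u1 = x2 NOR x3 = 1 NOR 1 = 0
u2 = x4 NOR x3 = 1 NOR 1 = 0
u3 = x6 NOR x4 = 1 NOR 1 = 0
u5 = u1 NOR u3 = 0 NOR 0 = 1
u8 = NOT x1 = NOT 0 = 1
u11 = u8 NOR x5 = 1 NOR 0 = 0
u12 = u11 NOR x3 = 0 NOR 1 = 0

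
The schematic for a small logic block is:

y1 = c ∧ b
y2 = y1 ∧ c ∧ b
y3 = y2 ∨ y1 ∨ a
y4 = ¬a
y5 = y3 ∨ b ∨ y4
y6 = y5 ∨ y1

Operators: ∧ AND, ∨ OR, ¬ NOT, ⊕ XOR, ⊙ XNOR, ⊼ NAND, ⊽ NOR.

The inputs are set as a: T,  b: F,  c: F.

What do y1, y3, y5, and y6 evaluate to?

y1 = c AND b = F AND F = F
y2 = y1 AND c AND b = F AND F AND F = F
y3 = y2 OR y1 OR a = F OR F OR T = T
y4 = NOT a = NOT T = F
y5 = y3 OR b OR y4 = T OR F OR F = T
y6 = y5 OR y1 = T OR F = T

y1 = F, y3 = T, y5 = T, y6 = T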